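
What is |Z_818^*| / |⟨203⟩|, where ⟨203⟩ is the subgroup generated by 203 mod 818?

The order of 203 must divide φ(818) = φ(2)·φ(409) = 1·408 = 408 = 2^3 · 3 · 17.
Divisors of 408: 1, 2, 3, 4, 6, 8, 12, 17, 24, 34, 51, 68, 102, 136, 204, 408.
Compute 203^d (mod 818) for the divisors d until we hit 1:
203^1 ≡ 203 (mod 818)
203^2 ≡ 309 (mod 818)
203^3 ≡ 559 (mod 818)
203^4 ≡ 593 (mod 818)
203^6 ≡ 5 (mod 818)
203^8 ≡ 727 (mod 818)
203^12 ≡ 25 (mod 818)
203^17 ≡ 53 (mod 818)
203^24 ≡ 625 (mod 818)
203^34 ≡ 355 (mod 818)
203^51 ≡ 1 (mod 818) ✓
The order of 203 is 51, so the subgroup it generates has 51 elements.
The index is φ(818) / ord(203) = 408 / 51 = 8.

8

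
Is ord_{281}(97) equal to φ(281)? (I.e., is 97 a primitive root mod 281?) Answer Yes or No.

φ(281) = 281 − 1 = 280 = 2^3 · 5 · 7.
97 is a primitive root mod 281 iff 97^(φ(281)/q) ≢ 1 for every prime q | φ(281), i.e. q ∈ {2, 5, 7}.
97^140 ≡ 280 (mod 281)  [q = 2: ≢ 1 ✓]
97^56 ≡ 232 (mod 281)  [q = 5: ≢ 1 ✓]
97^40 ≡ 165 (mod 281)  [q = 7: ≢ 1 ✓]
All checks pass, so 97 has order 280 and is a primitive root modulo 281.

Yes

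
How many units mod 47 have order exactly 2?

1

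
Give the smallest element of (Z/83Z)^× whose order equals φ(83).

φ(83) = 83 − 1 = 82 = 2 · 41.
g is a primitive root iff g^(82/q) ≢ 1 (mod 83) for each prime q ∈ {2, 41}.
g = 2: 2^41 ≡ 82; 2^2 ≡ 4 — none is 1, so 2 is a primitive root.
So 2 is the smallest generator of (Z/83Z)^×.

2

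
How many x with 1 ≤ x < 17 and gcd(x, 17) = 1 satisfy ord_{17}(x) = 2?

φ(17) = 17 − 1 = 16 = 2^4.
Since (Z/17Z)^× is cyclic of order 16, the number of elements of order d is φ(d) when d | 16 and 0 otherwise.
2 | 16, and φ(2) = 2 − 1 = 1.

1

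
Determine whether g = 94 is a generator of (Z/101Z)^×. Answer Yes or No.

Yes

φ(101) = 101 − 1 = 100 = 2^2 · 5^2.
An element g generates (Z/101Z)^× iff g^(100/q) ≢ 1 (mod 101) for each prime q ∈ {2, 5}.
94^50 ≡ 100 (mod 101)  [q = 2: ≢ 1 ✓]
94^20 ≡ 84 (mod 101)  [q = 5: ≢ 1 ✓]
Every test exponent gives a nontrivial residue, hence 94 generates the full group.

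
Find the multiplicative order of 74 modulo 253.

The order of 74 must divide φ(253) = φ(11·23) = (11−1)·(23−1) = 10·22 = 220 = 2^2 · 5 · 11.
Divisors of 220: 1, 2, 4, 5, 10, 11, 20, 22, 44, 55, 110, 220.
Test each divisor d:
74^1 ≡ 74 (mod 253)
74^2 ≡ 163 (mod 253)
74^4 ≡ 4 (mod 253)
74^5 ≡ 43 (mod 253)
74^10 ≡ 78 (mod 253)
74^11 ≡ 206 (mod 253)
74^20 ≡ 12 (mod 253)
74^22 ≡ 185 (mod 253)
74^44 ≡ 70 (mod 253)
74^55 ≡ 252 (mod 253)
74^110 ≡ 1 (mod 253) ✓
So ord_253(74) = 110.

110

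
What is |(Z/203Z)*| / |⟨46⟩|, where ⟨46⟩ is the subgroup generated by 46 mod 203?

14

The order of 46 must divide φ(203) = φ(7·29) = (7−1)·(29−1) = 6·28 = 168 = 2^3 · 3 · 7.
Divisors of 168: 1, 2, 3, 4, 6, 7, 8, 12, 14, 21, 24, 28, 42, 56, 84, 168.
Test each divisor d:
46^1 ≡ 46
46^2 ≡ 86
46^3 ≡ 99
46^4 ≡ 88
46^6 ≡ 57
46^7 ≡ 186
46^8 ≡ 30
46^12 ≡ 1
Thus |⟨46⟩| = ord(46) = 12.
[(Z/203Z)^× : ⟨46⟩] = 168/12 = 14.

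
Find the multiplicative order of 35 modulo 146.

ord(35) | φ(146) = φ(2)·φ(73) = 1·72 = 72 = 2^3 · 3^2.
Divisors of 72: 1, 2, 3, 4, 6, 8, 9, 12, 18, 24, 36, 72.
Compute 35^d (mod 146) for the divisors d until we hit 1:
35^1 ≡ 35
35^2 ≡ 57
35^3 ≡ 97
35^4 ≡ 37
35^6 ≡ 65
35^8 ≡ 55
35^9 ≡ 27
35^12 ≡ 137
35^18 ≡ 145
35^24 ≡ 81
35^36 ≡ 1
Hence ord(35) = 36.

36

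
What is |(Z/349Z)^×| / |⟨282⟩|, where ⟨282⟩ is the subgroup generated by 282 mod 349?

By Lagrange's theorem, ord_349(282) divides φ(349) = 349 − 1 = 348 = 2^2 · 3 · 29.
Divisors of 348: 1, 2, 3, 4, 6, 12, 29, 58, 87, 116, 174, 348.
Check 282^d mod 349 for each divisor in increasing order:
282^1 ≡ 282 (mod 349)
282^2 ≡ 301 (mod 349)
282^3 ≡ 75 (mod 349)
282^4 ≡ 210 (mod 349)
282^6 ≡ 41 (mod 349)
282^12 ≡ 285 (mod 349)
282^29 ≡ 348 (mod 349)
282^58 ≡ 1 (mod 349) ✓
So ord_349(282) = 58, hence |⟨282⟩| = 58.
Index = |(Z/349Z)^×| / |⟨282⟩| = 348 / 58 = 6.

6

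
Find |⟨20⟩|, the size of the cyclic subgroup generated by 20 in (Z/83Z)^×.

By Lagrange's theorem, ord_83(20) divides φ(83) = 83 − 1 = 82 = 2 · 41.
Divisors of 82: 1, 2, 41, 82.
Evaluate successive powers at the divisors of 82:
20^1 ≡ 20
20^2 ≡ 68
20^41 ≡ 82
20^82 ≡ 1
The smallest such exponent is 82, so the order of 20 is 82.

82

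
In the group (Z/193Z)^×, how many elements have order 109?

φ(193) = 193 − 1 = 192 = 2^6 · 3.
(Z/193Z)^× is cyclic (|G| = 192); a cyclic group of order m has exactly φ(d) elements of each order d | m, and none otherwise.
Since 109 ∤ 192, the count is 0.

0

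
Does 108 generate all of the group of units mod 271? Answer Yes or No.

Yes

φ(271) = 271 − 1 = 270 = 2 · 3^3 · 5.
It suffices to check that the order of 108 is not a proper divisor of 270: compute 108^(270/q) for q ∈ {2, 3, 5}.
108^135 ≡ 270 (mod 271)  [q = 2: ≢ 1 ✓]
108^90 ≡ 28 (mod 271)  [q = 3: ≢ 1 ✓]
108^54 ≡ 244 (mod 271)  [q = 5: ≢ 1 ✓]
All checks pass, so 108 has order 270 and is a primitive root modulo 271.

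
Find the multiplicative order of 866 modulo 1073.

252

ord(866) | φ(1073) = φ(29·37) = (29−1)·(37−1) = 28·36 = 1008 = 2^4 · 3^2 · 7.
Divisors of 1008: 1, 2, 3, 4, 6, 7, 8, 9, 12, 14, 16, 18, 21, 24, 28, 36, 42, 48, 56, 63, 72, 84, 112, 126, 144, 168, 252, 336, 504, 1008.
Test each divisor d:
866^1 ≡ 866 (mod 1073)
866^2 ≡ 1002 (mod 1073)
866^3 ≡ 748 (mod 1073)
866^4 ≡ 749 (mod 1073)
866^6 ≡ 471 (mod 1073)
866^7 ≡ 146 (mod 1073)
866^8 ≡ 895 (mod 1073)
866^9 ≡ 364 (mod 1073)
866^12 ≡ 803 (mod 1073)
866^14 ≡ 929 (mod 1073)
866^16 ≡ 567 (mod 1073)
866^18 ≡ 517 (mod 1073)
866^21 ≡ 436 (mod 1073)
866^24 ≡ 1009 (mod 1073)
866^28 ≡ 349 (mod 1073)
866^36 ≡ 112 (mod 1073)
866^42 ≡ 175 (mod 1073)
866^48 ≡ 877 (mod 1073)
866^56 ≡ 552 (mod 1073)
866^63 ≡ 117 (mod 1073)
866^72 ≡ 741 (mod 1073)
866^84 ≡ 581 (mod 1073)
866^112 ≡ 1045 (mod 1073)
866^126 ≡ 813 (mod 1073)
866^144 ≡ 778 (mod 1073)
866^168 ≡ 639 (mod 1073)
866^252 ≡ 1 (mod 1073) ✓
Therefore the multiplicative order of 866 modulo 1073 is 252.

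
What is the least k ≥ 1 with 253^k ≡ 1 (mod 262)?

Since 253 ∈ (Z/262Z)^×, its order divides φ(262) = φ(2)·φ(131) = 1·130 = 130 = 2 · 5 · 13.
Divisors of 130: 1, 2, 5, 10, 13, 26, 65, 130.
Check 253^d mod 262 for each divisor in increasing order:
253^1 ≡ 253 (mod 262)
253^2 ≡ 81 (mod 262)
253^5 ≡ 163 (mod 262)
253^10 ≡ 107 (mod 262)
253^13 ≡ 73 (mod 262)
253^26 ≡ 89 (mod 262)
253^65 ≡ 261 (mod 262)
253^130 ≡ 1 (mod 262) ✓
Therefore the multiplicative order of 253 modulo 262 is 130.

130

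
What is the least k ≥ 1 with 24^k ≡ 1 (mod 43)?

21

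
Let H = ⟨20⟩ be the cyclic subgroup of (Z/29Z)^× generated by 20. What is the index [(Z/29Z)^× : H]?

4

The order of 20 must divide φ(29) = 29 − 1 = 28 = 2^2 · 7.
Divisors of 28: 1, 2, 4, 7, 14, 28.
Test each divisor d:
20^1 ≡ 20
20^2 ≡ 23
20^4 ≡ 7
20^7 ≡ 1
The order of 20 is 7, so the subgroup it generates has 7 elements.
The index is φ(29) / ord(20) = 28 / 7 = 4.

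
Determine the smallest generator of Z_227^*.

φ(227) = 227 − 1 = 226 = 2 · 113.
Test candidates g = 2, 3, … against the prime factors q ∈ {2, 113} of φ(227): g is a generator iff g^(226/q) ≢ 1 for every such q.
g = 2: 2^113 ≡ 226; 2^2 ≡ 4 — none is 1, so 2 is a primitive root.
Hence the least primitive root of 227 is 2.

2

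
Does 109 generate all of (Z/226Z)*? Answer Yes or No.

φ(226) = φ(2)·φ(113) = 1·112 = 112 = 2^4 · 7.
An element g generates (Z/226Z)^× iff g^(112/q) ≢ 1 (mod 226) for each prime q ∈ {2, 7}.
109^56 ≡ 1 (mod 226)  [q = 2: ≡ 1 ✗]
109^16 ≡ 129 (mod 226)  [q = 7: ≢ 1 ✓]
109^56 ≡ 1 shows ord(109) | 56, strictly less than φ(226); not a primitive root.

No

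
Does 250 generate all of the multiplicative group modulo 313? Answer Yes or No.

Yes

φ(313) = 313 − 1 = 312 = 2^3 · 3 · 13.
An element g generates (Z/313Z)^× iff g^(312/q) ≢ 1 (mod 313) for each prime q ∈ {2, 3, 13}.
250^156 ≡ 312 (mod 313)  [q = 2: ≢ 1 ✓]
250^104 ≡ 214 (mod 313)  [q = 3: ≢ 1 ✓]
250^24 ≡ 103 (mod 313)  [q = 13: ≢ 1 ✓]
Every test exponent gives a nontrivial residue, hence 250 generates the full group.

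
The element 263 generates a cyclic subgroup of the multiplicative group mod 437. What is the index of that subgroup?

ord(263) | φ(437) = φ(19·23) = (19−1)·(23−1) = 18·22 = 396 = 2^2 · 3^2 · 11.
Divisors of 396: 1, 2, 3, 4, 6, 9, 11, 12, 18, 22, 33, 36, 44, 66, 99, 132, 198, 396.
Check 263^d mod 437 for each divisor in increasing order:
263^1 ≡ 263 (mod 437)
263^2 ≡ 123 (mod 437)
263^3 ≡ 11 (mod 437)
263^4 ≡ 271 (mod 437)
263^6 ≡ 121 (mod 437)
263^9 ≡ 20 (mod 437)
263^11 ≡ 275 (mod 437)
263^12 ≡ 220 (mod 437)
263^18 ≡ 400 (mod 437)
263^22 ≡ 24 (mod 437)
263^33 ≡ 45 (mod 437)
263^36 ≡ 58 (mod 437)
263^44 ≡ 139 (mod 437)
263^66 ≡ 277 (mod 437)
263^99 ≡ 229 (mod 437)
263^132 ≡ 254 (mod 437)
263^198 ≡ 1 (mod 437) ✓
So ord_437(263) = 198, hence |⟨263⟩| = 198.
The index is φ(437) / ord(263) = 396 / 198 = 2.

2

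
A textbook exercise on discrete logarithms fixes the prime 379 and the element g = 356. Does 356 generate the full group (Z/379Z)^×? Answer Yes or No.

No

φ(379) = 379 − 1 = 378 = 2 · 3^3 · 7.
It suffices to check that the order of 356 is not a proper divisor of 378: compute 356^(378/q) for q ∈ {2, 3, 7}.
356^189 ≡ 378 (mod 379)  [q = 2: ≢ 1 ✓]
356^126 ≡ 1 (mod 379)  [q = 3: ≡ 1 ✗]
356^54 ≡ 138 (mod 379)  [q = 7: ≢ 1 ✓]
Since 356^126 ≡ 1, the order of 356 divides 126 < 378, so 356 is not a primitive root.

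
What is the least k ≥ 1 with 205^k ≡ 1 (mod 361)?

342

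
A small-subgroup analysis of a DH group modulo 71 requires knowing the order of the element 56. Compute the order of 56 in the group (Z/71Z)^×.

The order of 56 must divide φ(71) = 71 − 1 = 70 = 2 · 5 · 7.
Divisors of 70: 1, 2, 5, 7, 10, 14, 35, 70.
Test each divisor d:
56^1 ≡ 56
56^2 ≡ 12
56^5 ≡ 41
56^7 ≡ 66
56^10 ≡ 48
56^14 ≡ 25
56^35 ≡ 70
56^70 ≡ 1
Hence ord(56) = 70.

70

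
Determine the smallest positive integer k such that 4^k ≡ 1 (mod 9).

3

The order of 4 must divide φ(9) = φ(3^2) = 3·(3−1) = 6 = 2 · 3.
Divisors of 6: 1, 2, 3, 6.
Evaluate successive powers at the divisors of 6:
4^1 ≡ 4 (mod 9)
4^2 ≡ 7 (mod 9)
4^3 ≡ 1 (mod 9) ✓
Hence ord(4) = 3.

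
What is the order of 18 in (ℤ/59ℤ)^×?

Since 18 ∈ (Z/59Z)^×, its order divides φ(59) = 59 − 1 = 58 = 2 · 29.
Divisors of 58: 1, 2, 29, 58.
Test each divisor d:
18^1 ≡ 18 (mod 59)
18^2 ≡ 29 (mod 59)
18^29 ≡ 58 (mod 59)
18^58 ≡ 1 (mod 59) ✓
The smallest such exponent is 58, so the order of 18 is 58.

58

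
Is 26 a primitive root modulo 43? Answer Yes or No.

φ(43) = 43 − 1 = 42 = 2 · 3 · 7.
Test 26^(42/q) mod 43 for each prime factor q of 42:
26^21 ≡ 42 (mod 43)  [q = 2: ≢ 1 ✓]
26^14 ≡ 6 (mod 43)  [q = 3: ≢ 1 ✓]
26^6 ≡ 35 (mod 43)  [q = 7: ≢ 1 ✓]
None equal 1, so ord_43(26) = 42: 26 is a primitive root.

Yes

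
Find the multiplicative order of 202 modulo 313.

104

Since 202 ∈ (Z/313Z)^×, its order divides φ(313) = 313 − 1 = 312 = 2^3 · 3 · 13.
Divisors of 312: 1, 2, 3, 4, 6, 8, 12, 13, 24, 26, 39, 52, 78, 104, 156, 312.
Evaluate successive powers at the divisors of 312:
202^1 ≡ 202 (mod 313)
202^2 ≡ 114 (mod 313)
202^3 ≡ 179 (mod 313)
202^4 ≡ 163 (mod 313)
202^6 ≡ 115 (mod 313)
202^8 ≡ 277 (mod 313)
202^12 ≡ 79 (mod 313)
202^13 ≡ 308 (mod 313)
202^24 ≡ 294 (mod 313)
202^26 ≡ 25 (mod 313)
202^39 ≡ 188 (mod 313)
202^52 ≡ 312 (mod 313)
202^78 ≡ 288 (mod 313)
202^104 ≡ 1 (mod 313) ✓
So ord_313(202) = 104.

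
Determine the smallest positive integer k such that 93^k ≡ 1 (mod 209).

ord(93) | φ(209) = φ(11·19) = (11−1)·(19−1) = 10·18 = 180 = 2^2 · 3^2 · 5.
Divisors of 180: 1, 2, 3, 4, 5, 6, 9, 10, 12, 15, 18, 20, 30, 36, 45, 60, 90, 180.
Compute 93^d (mod 209) for the divisors d until we hit 1:
93^1 ≡ 93
93^2 ≡ 80
93^3 ≡ 125
93^4 ≡ 130
93^5 ≡ 177
93^6 ≡ 159
93^9 ≡ 20
93^10 ≡ 188
93^12 ≡ 201
93^15 ≡ 45
93^18 ≡ 191
93^20 ≡ 23
93^30 ≡ 144
93^36 ≡ 115
93^45 ≡ 1
So ord_209(93) = 45.

45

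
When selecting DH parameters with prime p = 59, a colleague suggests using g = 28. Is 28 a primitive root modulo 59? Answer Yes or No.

φ(59) = 59 − 1 = 58 = 2 · 29.
28 is a primitive root mod 59 iff 28^(φ(59)/q) ≢ 1 for every prime q | φ(59), i.e. q ∈ {2, 29}.
28^29 ≡ 1 (mod 59)  [q = 2: ≡ 1 ✗]
28^2 ≡ 17 (mod 59)  [q = 29: ≢ 1 ✓]
Since 28^29 ≡ 1, the order of 28 divides 29 < 58, so 28 is not a primitive root.

No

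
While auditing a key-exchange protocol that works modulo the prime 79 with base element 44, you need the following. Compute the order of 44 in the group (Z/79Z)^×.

39

By Lagrange's theorem, ord_79(44) divides φ(79) = 79 − 1 = 78 = 2 · 3 · 13.
Divisors of 78: 1, 2, 3, 6, 13, 26, 39, 78.
Compute 44^d (mod 79) for the divisors d until we hit 1:
44^1 ≡ 44 (mod 79)
44^2 ≡ 40 (mod 79)
44^3 ≡ 22 (mod 79)
44^6 ≡ 10 (mod 79)
44^13 ≡ 55 (mod 79)
44^26 ≡ 23 (mod 79)
44^39 ≡ 1 (mod 79) ✓
The smallest such exponent is 39, so the order of 44 is 39.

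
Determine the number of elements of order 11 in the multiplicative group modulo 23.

10

φ(23) = 23 − 1 = 22 = 2 · 11.
In a cyclic group of order 22, there are φ(d) elements of order d for each divisor d of 22, and zero for non-divisors.
11 | 22, and φ(11) = 11 − 1 = 10.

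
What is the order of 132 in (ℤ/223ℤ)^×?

ord(132) | φ(223) = 223 − 1 = 222 = 2 · 3 · 37.
Divisors of 222: 1, 2, 3, 6, 37, 74, 111, 222.
Test each divisor d:
132^1 ≡ 132
132^2 ≡ 30
132^3 ≡ 169
132^6 ≡ 17
132^37 ≡ 1
The smallest such exponent is 37, so the order of 132 is 37.

37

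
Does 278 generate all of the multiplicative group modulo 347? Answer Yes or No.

φ(347) = 347 − 1 = 346 = 2 · 173.
278 is a primitive root mod 347 iff 278^(φ(347)/q) ≢ 1 for every prime q | φ(347), i.e. q ∈ {2, 173}.
278^173 ≡ 1 (mod 347)  [q = 2: ≡ 1 ✗]
278^2 ≡ 250 (mod 347)  [q = 173: ≢ 1 ✓]
278^173 ≡ 1 shows ord(278) | 173, strictly less than φ(347); not a primitive root.

No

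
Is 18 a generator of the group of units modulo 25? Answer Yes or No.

φ(25) = φ(5^2) = 5·(5−1) = 20 = 2^2 · 5.
An element g generates (Z/25Z)^× iff g^(20/q) ≢ 1 (mod 25) for each prime q ∈ {2, 5}.
18^10 ≡ 24 (mod 25)  [q = 2: ≢ 1 ✓]
18^4 ≡ 1 (mod 25)  [q = 5: ≡ 1 ✗]
Since 18^4 ≡ 1, the order of 18 divides 4 < 20, so 18 is not a primitive root.

No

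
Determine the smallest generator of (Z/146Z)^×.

5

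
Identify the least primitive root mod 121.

φ(121) = φ(11^2) = 11·(11−1) = 110 = 2 · 5 · 11.
Test candidates g = 2, 3, … against the prime factors q ∈ {2, 5, 11} of φ(121): g is a generator iff g^(110/q) ≢ 1 for every such q.
g = 2: 2^55 ≡ 120; 2^22 ≡ 81; 2^10 ≡ 56 — none is 1, so 2 is a primitive root.
The smallest primitive root modulo 121 is 2.

2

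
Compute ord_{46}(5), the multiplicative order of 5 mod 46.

The order of 5 must divide φ(46) = φ(2)·φ(23) = 1·22 = 22 = 2 · 11.
Divisors of 22: 1, 2, 11, 22.
Evaluate successive powers at the divisors of 22:
5^1 ≡ 5
5^2 ≡ 25
5^11 ≡ 45
5^22 ≡ 1
Hence ord(5) = 22.

22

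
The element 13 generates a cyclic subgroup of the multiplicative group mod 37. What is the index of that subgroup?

1

Since 13 ∈ (Z/37Z)^×, its order divides φ(37) = 37 − 1 = 36 = 2^2 · 3^2.
Divisors of 36: 1, 2, 3, 4, 6, 9, 12, 18, 36.
Check 13^d mod 37 for each divisor in increasing order:
13^1 ≡ 13
13^2 ≡ 21
13^3 ≡ 14
13^4 ≡ 34
13^6 ≡ 11
13^9 ≡ 6
13^12 ≡ 10
13^18 ≡ 36
13^36 ≡ 1
So ord_37(13) = 36, hence |⟨13⟩| = 36.
[(Z/37Z)^× : ⟨13⟩] = 36/36 = 1.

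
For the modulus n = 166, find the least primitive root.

φ(166) = φ(2)·φ(83) = 1·82 = 82 = 2 · 41.
g is a primitive root iff g^(82/q) ≢ 1 (mod 166) for each prime q ∈ {2, 41}.
g = 2: gcd(2, 166) = 2 > 1, not a unit — skip.
g = 3: 3^41 ≡ 1 — hits 1, so not a primitive root.
g = 4: gcd(4, 166) = 2 > 1, not a unit — skip.
g = 5: 5^41 ≡ 165; 5^2 ≡ 25 — none is 1, so 5 is a primitive root.
The smallest primitive root modulo 166 is 5.

5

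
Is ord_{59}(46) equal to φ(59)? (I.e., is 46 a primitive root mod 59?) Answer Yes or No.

No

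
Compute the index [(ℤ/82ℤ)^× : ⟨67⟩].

1

ord(67) | φ(82) = φ(2)·φ(41) = 1·40 = 40 = 2^3 · 5.
Divisors of 40: 1, 2, 4, 5, 8, 10, 20, 40.
Check 67^d mod 82 for each divisor in increasing order:
67^1 ≡ 67
67^2 ≡ 61
67^4 ≡ 31
67^5 ≡ 27
67^8 ≡ 59
67^10 ≡ 73
67^20 ≡ 81
67^40 ≡ 1
The order of 67 is 40, so the subgroup it generates has 40 elements.
Index = |(Z/82Z)^×| / |⟨67⟩| = 40 / 40 = 1.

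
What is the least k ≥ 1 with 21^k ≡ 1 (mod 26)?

4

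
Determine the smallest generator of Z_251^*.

6

φ(251) = 251 − 1 = 250 = 2 · 5^3.
g is a primitive root iff g^(250/q) ≢ 1 (mod 251) for each prime q ∈ {2, 5}.
g = 2: 2^125 ≡ 250; 2^50 ≡ 1 — hits 1, so not a primitive root.
g = 3: 3^125 ≡ 1 — hits 1, so not a primitive root.
g = 4: 4^125 ≡ 1 — hits 1, so not a primitive root.
g = 5: 5^125 ≡ 1 — hits 1, so not a primitive root.
g = 6: 6^125 ≡ 250; 6^50 ≡ 219 — none is 1, so 6 is a primitive root.
So 6 is the smallest generator of (Z/251Z)^×.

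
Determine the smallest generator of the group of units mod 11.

2

φ(11) = 11 − 1 = 10 = 2 · 5.
g is a primitive root iff g^(10/q) ≢ 1 (mod 11) for each prime q ∈ {2, 5}.
g = 2: 2^5 ≡ 10; 2^2 ≡ 4 — none is 1, so 2 is a primitive root.
The smallest primitive root modulo 11 is 2.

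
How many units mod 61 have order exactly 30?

8

φ(61) = 61 − 1 = 60 = 2^2 · 3 · 5.
Since (Z/61Z)^× is cyclic of order 60, the number of elements of order d is φ(d) when d | 60 and 0 otherwise.
30 = 2 · 3 · 5 divides 60, and φ(30) = 8.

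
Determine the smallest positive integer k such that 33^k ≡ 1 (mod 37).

9

ord(33) | φ(37) = 37 − 1 = 36 = 2^2 · 3^2.
Divisors of 36: 1, 2, 3, 4, 6, 9, 12, 18, 36.
Evaluate successive powers at the divisors of 36:
33^1 ≡ 33 (mod 37)
33^2 ≡ 16 (mod 37)
33^3 ≡ 10 (mod 37)
33^4 ≡ 34 (mod 37)
33^6 ≡ 26 (mod 37)
33^9 ≡ 1 (mod 37) ✓
Therefore the multiplicative order of 33 modulo 37 is 9.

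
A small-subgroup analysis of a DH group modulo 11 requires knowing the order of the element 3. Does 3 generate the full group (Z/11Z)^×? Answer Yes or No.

φ(11) = 11 − 1 = 10 = 2 · 5.
3 is a primitive root mod 11 iff 3^(φ(11)/q) ≢ 1 for every prime q | φ(11), i.e. q ∈ {2, 5}.
3^5 ≡ 1 (mod 11)  [q = 2: ≡ 1 ✗]
3^2 ≡ 9 (mod 11)  [q = 5: ≢ 1 ✓]
The check at q = 2 fails, so 3 generates a proper subgroup.

No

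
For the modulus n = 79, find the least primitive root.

3

φ(79) = 79 − 1 = 78 = 2 · 3 · 13.
Test candidates g = 2, 3, … against the prime factors q ∈ {2, 3, 13} of φ(79): g is a generator iff g^(78/q) ≢ 1 for every such q.
g = 2: 2^39 ≡ 1 — hits 1, so not a primitive root.
g = 3: 3^39 ≡ 78; 3^26 ≡ 23; 3^6 ≡ 18 — none is 1, so 3 is a primitive root.
The smallest primitive root modulo 79 is 3.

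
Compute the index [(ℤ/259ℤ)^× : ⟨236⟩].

18

The order of 236 must divide φ(259) = φ(7·37) = (7−1)·(37−1) = 6·36 = 216 = 2^3 · 3^3.
Divisors of 216: 1, 2, 3, 4, 6, 8, 9, 12, 18, 24, 27, 36, 54, 72, 108, 216.
Evaluate successive powers at the divisors of 216:
236^1 ≡ 236 (mod 259)
236^2 ≡ 11 (mod 259)
236^3 ≡ 6 (mod 259)
236^4 ≡ 121 (mod 259)
236^6 ≡ 36 (mod 259)
236^8 ≡ 137 (mod 259)
236^9 ≡ 216 (mod 259)
236^12 ≡ 1 (mod 259) ✓
The order of 236 is 12, so the subgroup it generates has 12 elements.
Index = |(Z/259Z)^×| / |⟨236⟩| = 216 / 12 = 18.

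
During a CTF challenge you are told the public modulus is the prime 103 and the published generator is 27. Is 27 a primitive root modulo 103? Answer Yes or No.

No

φ(103) = 103 − 1 = 102 = 2 · 3 · 17.
Test 27^(102/q) mod 103 for each prime factor q of 102:
27^51 ≡ 102 (mod 103)  [q = 2: ≢ 1 ✓]
27^34 ≡ 1 (mod 103)  [q = 3: ≡ 1 ✗]
27^6 ≡ 100 (mod 103)  [q = 17: ≢ 1 ✓]
27^34 ≡ 1 shows ord(27) | 34, strictly less than φ(103); not a primitive root.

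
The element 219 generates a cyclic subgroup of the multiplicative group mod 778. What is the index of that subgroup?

1

ord(219) | φ(778) = φ(2)·φ(389) = 1·388 = 388 = 2^2 · 97.
Divisors of 388: 1, 2, 4, 97, 194, 388.
Test each divisor d:
219^1 ≡ 219 (mod 778)
219^2 ≡ 503 (mod 778)
219^4 ≡ 159 (mod 778)
219^97 ≡ 663 (mod 778)
219^194 ≡ 777 (mod 778)
219^388 ≡ 1 (mod 778) ✓
Thus |⟨219⟩| = ord(219) = 388.
Index = |(Z/778Z)^×| / |⟨219⟩| = 388 / 388 = 1.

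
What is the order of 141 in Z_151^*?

150

By Lagrange's theorem, ord_151(141) divides φ(151) = 151 − 1 = 150 = 2 · 3 · 5^2.
Divisors of 150: 1, 2, 3, 5, 6, 10, 15, 25, 30, 50, 75, 150.
Test each divisor d:
141^1 ≡ 141 (mod 151)
141^2 ≡ 100 (mod 151)
141^3 ≡ 57 (mod 151)
141^5 ≡ 113 (mod 151)
141^6 ≡ 78 (mod 151)
141^10 ≡ 85 (mod 151)
141^15 ≡ 92 (mod 151)
141^25 ≡ 119 (mod 151)
141^30 ≡ 8 (mod 151)
141^50 ≡ 118 (mod 151)
141^75 ≡ 150 (mod 151)
141^150 ≡ 1 (mod 151) ✓
Therefore the multiplicative order of 141 modulo 151 is 150.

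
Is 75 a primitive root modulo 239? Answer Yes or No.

φ(239) = 239 − 1 = 238 = 2 · 7 · 17.
75 is a primitive root mod 239 iff 75^(φ(239)/q) ≢ 1 for every prime q | φ(239), i.e. q ∈ {2, 7, 17}.
75^119 ≡ 1 (mod 239)  [q = 2: ≡ 1 ✗]
75^34 ≡ 1 (mod 239)  [q = 7: ≡ 1 ✗]
75^14 ≡ 6 (mod 239)  [q = 17: ≢ 1 ✓]
Since 75^119 ≡ 1, the order of 75 divides 119 < 238, so 75 is not a primitive root.

No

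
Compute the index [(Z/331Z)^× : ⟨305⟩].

1

ord(305) | φ(331) = 331 − 1 = 330 = 2 · 3 · 5 · 11.
Divisors of 330: 1, 2, 3, 5, 6, 10, 11, 15, 22, 30, 33, 55, 66, 110, 165, 330.
Check 305^d mod 331 for each divisor in increasing order:
305^1 ≡ 305 (mod 331)
305^2 ≡ 14 (mod 331)
305^3 ≡ 298 (mod 331)
305^5 ≡ 200 (mod 331)
305^6 ≡ 96 (mod 331)
305^10 ≡ 280 (mod 331)
305^11 ≡ 2 (mod 331)
305^15 ≡ 61 (mod 331)
305^22 ≡ 4 (mod 331)
305^30 ≡ 80 (mod 331)
305^33 ≡ 8 (mod 331)
305^55 ≡ 32 (mod 331)
305^66 ≡ 64 (mod 331)
305^110 ≡ 31 (mod 331)
305^165 ≡ 330 (mod 331)
305^330 ≡ 1 (mod 331) ✓
The order of 305 is 330, so the subgroup it generates has 330 elements.
The index is φ(331) / ord(305) = 330 / 330 = 1.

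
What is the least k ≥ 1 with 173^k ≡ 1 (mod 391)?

176

The order of 173 must divide φ(391) = φ(17·23) = (17−1)·(23−1) = 16·22 = 352 = 2^5 · 11.
Divisors of 352: 1, 2, 4, 8, 11, 16, 22, 32, 44, 88, 176, 352.
Compute 173^d (mod 391) for the divisors d until we hit 1:
173^1 ≡ 173 (mod 391)
173^2 ≡ 213 (mod 391)
173^4 ≡ 13 (mod 391)
173^8 ≡ 169 (mod 391)
173^11 ≡ 24 (mod 391)
173^16 ≡ 18 (mod 391)
173^22 ≡ 185 (mod 391)
173^32 ≡ 324 (mod 391)
173^44 ≡ 208 (mod 391)
173^88 ≡ 254 (mod 391)
173^176 ≡ 1 (mod 391) ✓
So ord_391(173) = 176.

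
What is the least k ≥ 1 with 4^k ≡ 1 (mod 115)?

22

Since 4 ∈ (Z/115Z)^×, its order divides φ(115) = φ(5·23) = (5−1)·(23−1) = 4·22 = 88 = 2^3 · 11.
Divisors of 88: 1, 2, 4, 8, 11, 22, 44, 88.
Check 4^d mod 115 for each divisor in increasing order:
4^1 ≡ 4
4^2 ≡ 16
4^4 ≡ 26
4^8 ≡ 101
4^11 ≡ 24
4^22 ≡ 1
The smallest such exponent is 22, so the order of 4 is 22.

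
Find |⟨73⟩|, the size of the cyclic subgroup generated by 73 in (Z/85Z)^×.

By Lagrange's theorem, ord_85(73) divides φ(85) = φ(5·17) = (5−1)·(17−1) = 4·16 = 64 = 2^6.
Divisors of 64: 1, 2, 4, 8, 16, 32, 64.
Test each divisor d:
73^1 ≡ 73 (mod 85)
73^2 ≡ 59 (mod 85)
73^4 ≡ 81 (mod 85)
73^8 ≡ 16 (mod 85)
73^16 ≡ 1 (mod 85) ✓
Hence ord(73) = 16.

16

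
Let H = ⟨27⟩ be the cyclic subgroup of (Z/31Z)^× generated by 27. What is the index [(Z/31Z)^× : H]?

Since 27 ∈ (Z/31Z)^×, its order divides φ(31) = 31 − 1 = 30 = 2 · 3 · 5.
Divisors of 30: 1, 2, 3, 5, 6, 10, 15, 30.
Evaluate successive powers at the divisors of 30:
27^1 ≡ 27 (mod 31)
27^2 ≡ 16 (mod 31)
27^3 ≡ 29 (mod 31)
27^5 ≡ 30 (mod 31)
27^6 ≡ 4 (mod 31)
27^10 ≡ 1 (mod 31) ✓
So ord_31(27) = 10, hence |⟨27⟩| = 10.
Index = |(Z/31Z)^×| / |⟨27⟩| = 30 / 10 = 3.

3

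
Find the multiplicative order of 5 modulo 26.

4

ord(5) | φ(26) = φ(2)·φ(13) = 1·12 = 12 = 2^2 · 3.
Divisors of 12: 1, 2, 3, 4, 6, 12.
Compute 5^d (mod 26) for the divisors d until we hit 1:
5^1 ≡ 5 (mod 26)
5^2 ≡ 25 (mod 26)
5^3 ≡ 21 (mod 26)
5^4 ≡ 1 (mod 26) ✓
The smallest such exponent is 4, so the order of 5 is 4.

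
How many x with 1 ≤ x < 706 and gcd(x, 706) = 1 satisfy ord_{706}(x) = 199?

0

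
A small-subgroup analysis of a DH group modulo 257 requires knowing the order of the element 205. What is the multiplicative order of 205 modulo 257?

128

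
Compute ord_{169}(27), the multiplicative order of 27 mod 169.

ord(27) | φ(169) = φ(13^2) = 13·(13−1) = 156 = 2^2 · 3 · 13.
Divisors of 156: 1, 2, 3, 4, 6, 12, 13, 26, 39, 52, 78, 156.
Test each divisor d:
27^1 ≡ 27 (mod 169)
27^2 ≡ 53 (mod 169)
27^3 ≡ 79 (mod 169)
27^4 ≡ 105 (mod 169)
27^6 ≡ 157 (mod 169)
27^12 ≡ 144 (mod 169)
27^13 ≡ 1 (mod 169) ✓
Therefore the multiplicative order of 27 modulo 169 is 13.

13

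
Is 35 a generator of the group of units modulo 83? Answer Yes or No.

φ(83) = 83 − 1 = 82 = 2 · 41.
35 is a primitive root mod 83 iff 35^(φ(83)/q) ≢ 1 for every prime q | φ(83), i.e. q ∈ {2, 41}.
35^41 ≡ 82 (mod 83)  [q = 2: ≢ 1 ✓]
35^2 ≡ 63 (mod 83)  [q = 41: ≢ 1 ✓]
None equal 1, so ord_83(35) = 82: 35 is a primitive root.

Yes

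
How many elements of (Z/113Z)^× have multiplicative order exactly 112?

48

φ(113) = 113 − 1 = 112 = 2^4 · 7.
Since (Z/113Z)^× is cyclic of order 112, the number of elements of order d is φ(d) when d | 112 and 0 otherwise.
112 = 2^4 · 7 divides 112, and φ(112) = 48.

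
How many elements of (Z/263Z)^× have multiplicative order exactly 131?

φ(263) = 263 − 1 = 262 = 2 · 131.
Since (Z/263Z)^× is cyclic of order 262, the number of elements of order d is φ(d) when d | 262 and 0 otherwise.
131 | 262, and φ(131) = 131 − 1 = 130.

130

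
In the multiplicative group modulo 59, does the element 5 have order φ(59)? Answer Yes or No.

No

φ(59) = 59 − 1 = 58 = 2 · 29.
It suffices to check that the order of 5 is not a proper divisor of 58: compute 5^(58/q) for q ∈ {2, 29}.
5^29 ≡ 1 (mod 59)  [q = 2: ≡ 1 ✗]
5^2 ≡ 25 (mod 59)  [q = 29: ≢ 1 ✓]
Since 5^29 ≡ 1, the order of 5 divides 29 < 58, so 5 is not a primitive root.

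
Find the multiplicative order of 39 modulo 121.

The order of 39 must divide φ(121) = φ(11^2) = 11·(11−1) = 110 = 2 · 5 · 11.
Divisors of 110: 1, 2, 5, 10, 11, 22, 55, 110.
Evaluate successive powers at the divisors of 110:
39^1 ≡ 39
39^2 ≡ 69
39^5 ≡ 65
39^10 ≡ 111
39^11 ≡ 94
39^22 ≡ 3
39^55 ≡ 120
39^110 ≡ 1
Hence ord(39) = 110.

110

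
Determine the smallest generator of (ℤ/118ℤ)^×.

11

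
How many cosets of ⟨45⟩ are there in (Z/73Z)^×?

Since 45 ∈ (Z/73Z)^×, its order divides φ(73) = 73 − 1 = 72 = 2^3 · 3^2.
Divisors of 72: 1, 2, 3, 4, 6, 8, 9, 12, 18, 24, 36, 72.
Compute 45^d (mod 73) for the divisors d until we hit 1:
45^1 ≡ 45 (mod 73)
45^2 ≡ 54 (mod 73)
45^3 ≡ 21 (mod 73)
45^4 ≡ 69 (mod 73)
45^6 ≡ 3 (mod 73)
45^8 ≡ 16 (mod 73)
45^9 ≡ 63 (mod 73)
45^12 ≡ 9 (mod 73)
45^18 ≡ 27 (mod 73)
45^24 ≡ 8 (mod 73)
45^36 ≡ 72 (mod 73)
45^72 ≡ 1 (mod 73) ✓
The order of 45 is 72, so the subgroup it generates has 72 elements.
Index = |(Z/73Z)^×| / |⟨45⟩| = 72 / 72 = 1.

1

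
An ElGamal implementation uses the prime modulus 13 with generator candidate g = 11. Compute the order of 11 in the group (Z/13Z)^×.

The order of 11 must divide φ(13) = 13 − 1 = 12 = 2^2 · 3.
Divisors of 12: 1, 2, 3, 4, 6, 12.
Compute 11^d (mod 13) for the divisors d until we hit 1:
11^1 ≡ 11 (mod 13)
11^2 ≡ 4 (mod 13)
11^3 ≡ 5 (mod 13)
11^4 ≡ 3 (mod 13)
11^6 ≡ 12 (mod 13)
11^12 ≡ 1 (mod 13) ✓
So ord_13(11) = 12.

12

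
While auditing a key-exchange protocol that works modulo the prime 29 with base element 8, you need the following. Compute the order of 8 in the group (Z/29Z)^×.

28

The order of 8 must divide φ(29) = 29 − 1 = 28 = 2^2 · 7.
Divisors of 28: 1, 2, 4, 7, 14, 28.
Evaluate successive powers at the divisors of 28:
8^1 ≡ 8 (mod 29)
8^2 ≡ 6 (mod 29)
8^4 ≡ 7 (mod 29)
8^7 ≡ 17 (mod 29)
8^14 ≡ 28 (mod 29)
8^28 ≡ 1 (mod 29) ✓
Hence ord(8) = 28.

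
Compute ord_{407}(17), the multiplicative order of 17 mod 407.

180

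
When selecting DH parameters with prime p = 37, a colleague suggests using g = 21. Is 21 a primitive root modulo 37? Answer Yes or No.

φ(37) = 37 − 1 = 36 = 2^2 · 3^2.
Test 21^(36/q) mod 37 for each prime factor q of 36:
21^18 ≡ 1 (mod 37)  [q = 2: ≡ 1 ✗]
21^12 ≡ 26 (mod 37)  [q = 3: ≢ 1 ✓]
21^18 ≡ 1 shows ord(21) | 18, strictly less than φ(37); not a primitive root.

No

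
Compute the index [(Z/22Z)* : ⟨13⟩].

ord(13) | φ(22) = φ(2)·φ(11) = 1·10 = 10 = 2 · 5.
Divisors of 10: 1, 2, 5, 10.
Evaluate successive powers at the divisors of 10:
13^1 ≡ 13
13^2 ≡ 15
13^5 ≡ 21
13^10 ≡ 1
Thus |⟨13⟩| = ord(13) = 10.
Index = |(Z/22Z)^×| / |⟨13⟩| = 10 / 10 = 1.

1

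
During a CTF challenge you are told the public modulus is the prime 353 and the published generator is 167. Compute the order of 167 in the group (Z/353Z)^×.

176

By Lagrange's theorem, ord_353(167) divides φ(353) = 353 − 1 = 352 = 2^5 · 11.
Divisors of 352: 1, 2, 4, 8, 11, 16, 22, 32, 44, 88, 176, 352.
Test each divisor d:
167^1 ≡ 167
167^2 ≡ 2
167^4 ≡ 4
167^8 ≡ 16
167^11 ≡ 49
167^16 ≡ 256
167^22 ≡ 283
167^32 ≡ 231
167^44 ≡ 311
167^88 ≡ 352
167^176 ≡ 1
The smallest such exponent is 176, so the order of 167 is 176.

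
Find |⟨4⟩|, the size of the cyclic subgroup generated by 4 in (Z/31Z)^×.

5

Since 4 ∈ (Z/31Z)^×, its order divides φ(31) = 31 − 1 = 30 = 2 · 3 · 5.
Divisors of 30: 1, 2, 3, 5, 6, 10, 15, 30.
Compute 4^d (mod 31) for the divisors d until we hit 1:
4^1 ≡ 4 (mod 31)
4^2 ≡ 16 (mod 31)
4^3 ≡ 2 (mod 31)
4^5 ≡ 1 (mod 31) ✓
The smallest such exponent is 5, so the order of 4 is 5.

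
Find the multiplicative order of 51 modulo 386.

192

ord(51) | φ(386) = φ(2)·φ(193) = 1·192 = 192 = 2^6 · 3.
Divisors of 192: 1, 2, 3, 4, 6, 8, 12, 16, 24, 32, 48, 64, 96, 192.
Compute 51^d (mod 386) for the divisors d until we hit 1:
51^1 ≡ 51 (mod 386)
51^2 ≡ 285 (mod 386)
51^3 ≡ 253 (mod 386)
51^4 ≡ 165 (mod 386)
51^6 ≡ 319 (mod 386)
51^8 ≡ 205 (mod 386)
51^12 ≡ 243 (mod 386)
51^16 ≡ 337 (mod 386)
51^24 ≡ 377 (mod 386)
51^32 ≡ 85 (mod 386)
51^48 ≡ 81 (mod 386)
51^64 ≡ 277 (mod 386)
51^96 ≡ 385 (mod 386)
51^192 ≡ 1 (mod 386) ✓
Therefore the multiplicative order of 51 modulo 386 is 192.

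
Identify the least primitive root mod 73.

5

φ(73) = 73 − 1 = 72 = 2^3 · 3^2.
Test candidates g = 2, 3, … against the prime factors q ∈ {2, 3} of φ(73): g is a generator iff g^(72/q) ≢ 1 for every such q.
g = 2: 2^36 ≡ 1 — hits 1, so not a primitive root.
g = 3: 3^36 ≡ 1 — hits 1, so not a primitive root.
g = 4: 4^36 ≡ 1 — hits 1, so not a primitive root.
g = 5: 5^36 ≡ 72; 5^24 ≡ 8 — none is 1, so 5 is a primitive root.
Hence the least primitive root of 73 is 5.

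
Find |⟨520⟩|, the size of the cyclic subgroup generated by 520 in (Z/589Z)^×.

30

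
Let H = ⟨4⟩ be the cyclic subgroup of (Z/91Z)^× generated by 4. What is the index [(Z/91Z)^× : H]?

12

ord(4) | φ(91) = φ(7·13) = (7−1)·(13−1) = 6·12 = 72 = 2^3 · 3^2.
Divisors of 72: 1, 2, 3, 4, 6, 8, 9, 12, 18, 24, 36, 72.
Test each divisor d:
4^1 ≡ 4 (mod 91)
4^2 ≡ 16 (mod 91)
4^3 ≡ 64 (mod 91)
4^4 ≡ 74 (mod 91)
4^6 ≡ 1 (mod 91) ✓
So ord_91(4) = 6, hence |⟨4⟩| = 6.
The index is φ(91) / ord(4) = 72 / 6 = 12.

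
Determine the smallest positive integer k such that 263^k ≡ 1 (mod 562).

140

The order of 263 must divide φ(562) = φ(2)·φ(281) = 1·280 = 280 = 2^3 · 5 · 7.
Divisors of 280: 1, 2, 4, 5, 7, 8, 10, 14, 20, 28, 35, 40, 56, 70, 140, 280.
Evaluate successive powers at the divisors of 280:
263^1 ≡ 263
263^2 ≡ 43
263^4 ≡ 163
263^5 ≡ 157
263^7 ≡ 7
263^8 ≡ 155
263^10 ≡ 483
263^14 ≡ 49
263^20 ≡ 59
263^28 ≡ 153
263^35 ≡ 509
263^40 ≡ 109
263^56 ≡ 367
263^70 ≡ 561
263^140 ≡ 1
Hence ord(263) = 140.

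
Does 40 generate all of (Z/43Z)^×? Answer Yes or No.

No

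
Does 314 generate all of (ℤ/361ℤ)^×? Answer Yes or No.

Yes

φ(361) = φ(19^2) = 19·(19−1) = 342 = 2 · 3^2 · 19.
314 is a primitive root mod 361 iff 314^(φ(361)/q) ≢ 1 for every prime q | φ(361), i.e. q ∈ {2, 3, 19}.
314^171 ≡ 360 (mod 361)  [q = 2: ≢ 1 ✓]
314^114 ≡ 68 (mod 361)  [q = 3: ≢ 1 ✓]
314^18 ≡ 39 (mod 361)  [q = 19: ≢ 1 ✓]
Every test exponent gives a nontrivial residue, hence 314 generates the full group.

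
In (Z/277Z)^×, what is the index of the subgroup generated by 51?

ord(51) | φ(277) = 277 − 1 = 276 = 2^2 · 3 · 23.
Divisors of 276: 1, 2, 3, 4, 6, 12, 23, 46, 69, 92, 138, 276.
Evaluate successive powers at the divisors of 276:
51^1 ≡ 51
51^2 ≡ 108
51^3 ≡ 245
51^4 ≡ 30
51^6 ≡ 193
51^12 ≡ 131
51^23 ≡ 217
51^46 ≡ 276
51^69 ≡ 60
51^92 ≡ 1
The order of 51 is 92, so the subgroup it generates has 92 elements.
[(Z/277Z)^× : ⟨51⟩] = 276/92 = 3.

3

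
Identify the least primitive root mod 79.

φ(79) = 79 − 1 = 78 = 2 · 3 · 13.
g is a primitive root iff g^(78/q) ≢ 1 (mod 79) for each prime q ∈ {2, 3, 13}.
g = 2: 2^39 ≡ 1 — hits 1, so not a primitive root.
g = 3: 3^39 ≡ 78; 3^26 ≡ 23; 3^6 ≡ 18 — none is 1, so 3 is a primitive root.
So 3 is the smallest generator of (Z/79Z)^×.

3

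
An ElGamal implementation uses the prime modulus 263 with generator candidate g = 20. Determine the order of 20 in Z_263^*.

The order of 20 must divide φ(263) = 263 − 1 = 262 = 2 · 131.
Divisors of 262: 1, 2, 131, 262.
Check 20^d mod 263 for each divisor in increasing order:
20^1 ≡ 20
20^2 ≡ 137
20^131 ≡ 262
20^262 ≡ 1
The smallest such exponent is 262, so the order of 20 is 262.

262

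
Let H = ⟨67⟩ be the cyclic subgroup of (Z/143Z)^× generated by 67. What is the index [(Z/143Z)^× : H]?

By Lagrange's theorem, ord_143(67) divides φ(143) = φ(11·13) = (11−1)·(13−1) = 10·12 = 120 = 2^3 · 3 · 5.
Divisors of 120: 1, 2, 3, 4, 5, 6, 8, 10, 12, 15, 20, 24, 30, 40, 60, 120.
Test each divisor d:
67^1 ≡ 67 (mod 143)
67^2 ≡ 56 (mod 143)
67^3 ≡ 34 (mod 143)
67^4 ≡ 133 (mod 143)
67^5 ≡ 45 (mod 143)
67^6 ≡ 12 (mod 143)
67^8 ≡ 100 (mod 143)
67^10 ≡ 23 (mod 143)
67^12 ≡ 1 (mod 143) ✓
Thus |⟨67⟩| = ord(67) = 12.
The index is φ(143) / ord(67) = 120 / 12 = 10.

10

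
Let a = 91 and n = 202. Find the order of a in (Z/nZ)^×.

4

Since 91 ∈ (Z/202Z)^×, its order divides φ(202) = φ(2)·φ(101) = 1·100 = 100 = 2^2 · 5^2.
Divisors of 100: 1, 2, 4, 5, 10, 20, 25, 50, 100.
Evaluate successive powers at the divisors of 100:
91^1 ≡ 91
91^2 ≡ 201
91^4 ≡ 1
The smallest such exponent is 4, so the order of 91 is 4.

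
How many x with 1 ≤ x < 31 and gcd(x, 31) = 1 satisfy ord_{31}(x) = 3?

φ(31) = 31 − 1 = 30 = 2 · 3 · 5.
In a cyclic group of order 30, there are φ(d) elements of order d for each divisor d of 30, and zero for non-divisors.
3 | 30, and φ(3) = 3 − 1 = 2.

2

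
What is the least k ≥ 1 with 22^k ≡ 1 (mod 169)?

3

The order of 22 must divide φ(169) = φ(13^2) = 13·(13−1) = 156 = 2^2 · 3 · 13.
Divisors of 156: 1, 2, 3, 4, 6, 12, 13, 26, 39, 52, 78, 156.
Check 22^d mod 169 for each divisor in increasing order:
22^1 ≡ 22 (mod 169)
22^2 ≡ 146 (mod 169)
22^3 ≡ 1 (mod 169) ✓
The smallest such exponent is 3, so the order of 22 is 3.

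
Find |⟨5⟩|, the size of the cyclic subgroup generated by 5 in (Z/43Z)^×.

42

By Lagrange's theorem, ord_43(5) divides φ(43) = 43 − 1 = 42 = 2 · 3 · 7.
Divisors of 42: 1, 2, 3, 6, 7, 14, 21, 42.
Compute 5^d (mod 43) for the divisors d until we hit 1:
5^1 ≡ 5 (mod 43)
5^2 ≡ 25 (mod 43)
5^3 ≡ 39 (mod 43)
5^6 ≡ 16 (mod 43)
5^7 ≡ 37 (mod 43)
5^14 ≡ 36 (mod 43)
5^21 ≡ 42 (mod 43)
5^42 ≡ 1 (mod 43) ✓
So ord_43(5) = 42.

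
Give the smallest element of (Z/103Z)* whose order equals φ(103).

5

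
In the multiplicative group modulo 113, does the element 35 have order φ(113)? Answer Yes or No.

No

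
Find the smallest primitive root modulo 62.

3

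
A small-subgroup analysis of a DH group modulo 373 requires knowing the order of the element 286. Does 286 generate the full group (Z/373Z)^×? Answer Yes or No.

No

φ(373) = 373 − 1 = 372 = 2^2 · 3 · 31.
An element g generates (Z/373Z)^× iff g^(372/q) ≢ 1 (mod 373) for each prime q ∈ {2, 3, 31}.
286^186 ≡ 1 (mod 373)  [q = 2: ≡ 1 ✗]
286^124 ≡ 1 (mod 373)  [q = 3: ≡ 1 ✗]
286^12 ≡ 356 (mod 373)  [q = 31: ≢ 1 ✓]
Since 286^186 ≡ 1, the order of 286 divides 186 < 372, so 286 is not a primitive root.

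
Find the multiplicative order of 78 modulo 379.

378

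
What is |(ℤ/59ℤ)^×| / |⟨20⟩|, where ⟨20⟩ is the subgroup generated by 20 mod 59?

By Lagrange's theorem, ord_59(20) divides φ(59) = 59 − 1 = 58 = 2 · 29.
Divisors of 58: 1, 2, 29, 58.
Check 20^d mod 59 for each divisor in increasing order:
20^1 ≡ 20
20^2 ≡ 46
20^29 ≡ 1
The order of 20 is 29, so the subgroup it generates has 29 elements.
Index = |(Z/59Z)^×| / |⟨20⟩| = 58 / 29 = 2.

2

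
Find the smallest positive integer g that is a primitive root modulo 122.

7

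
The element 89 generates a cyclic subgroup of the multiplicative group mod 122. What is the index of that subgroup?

Since 89 ∈ (Z/122Z)^×, its order divides φ(122) = φ(2)·φ(61) = 1·60 = 60 = 2^2 · 3 · 5.
Divisors of 60: 1, 2, 3, 4, 5, 6, 10, 12, 15, 20, 30, 60.
Compute 89^d (mod 122) for the divisors d until we hit 1:
89^1 ≡ 89
89^2 ≡ 113
89^3 ≡ 53
89^4 ≡ 81
89^5 ≡ 11
89^6 ≡ 3
89^10 ≡ 121
89^12 ≡ 9
89^15 ≡ 111
89^20 ≡ 1
Thus |⟨89⟩| = ord(89) = 20.
Index = |(Z/122Z)^×| / |⟨89⟩| = 60 / 20 = 3.

3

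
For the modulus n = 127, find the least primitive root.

3

φ(127) = 127 − 1 = 126 = 2 · 3^2 · 7.
Test candidates g = 2, 3, … against the prime factors q ∈ {2, 3, 7} of φ(127): g is a generator iff g^(126/q) ≢ 1 for every such q.
g = 2: 2^63 ≡ 1 — hits 1, so not a primitive root.
g = 3: 3^63 ≡ 126; 3^42 ≡ 107; 3^18 ≡ 4 — none is 1, so 3 is a primitive root.
The smallest primitive root modulo 127 is 3.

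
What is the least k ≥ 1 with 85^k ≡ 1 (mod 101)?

ord(85) | φ(101) = 101 − 1 = 100 = 2^2 · 5^2.
Divisors of 100: 1, 2, 4, 5, 10, 20, 25, 50, 100.
Test each divisor d:
85^1 ≡ 85 (mod 101)
85^2 ≡ 54 (mod 101)
85^4 ≡ 88 (mod 101)
85^5 ≡ 6 (mod 101)
85^10 ≡ 36 (mod 101)
85^20 ≡ 84 (mod 101)
85^25 ≡ 100 (mod 101)
85^50 ≡ 1 (mod 101) ✓
Hence ord(85) = 50.

50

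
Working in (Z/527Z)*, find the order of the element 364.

80

Since 364 ∈ (Z/527Z)^×, its order divides φ(527) = φ(17·31) = (17−1)·(31−1) = 16·30 = 480 = 2^5 · 3 · 5.
Divisors of 480: 1, 2, 3, 4, 5, 6, 8, 10, 12, 15, 16, 20, 24, 30, 32, 40, 48, 60, 80, 96, 120, 160, 240, 480.
Check 364^d mod 527 for each divisor in increasing order:
364^1 ≡ 364 (mod 527)
364^2 ≡ 219 (mod 527)
364^3 ≡ 139 (mod 527)
364^4 ≡ 4 (mod 527)
364^5 ≡ 402 (mod 527)
364^6 ≡ 349 (mod 527)
364^8 ≡ 16 (mod 527)
364^10 ≡ 342 (mod 527)
364^12 ≡ 64 (mod 527)
364^15 ≡ 464 (mod 527)
364^16 ≡ 256 (mod 527)
364^20 ≡ 497 (mod 527)
364^24 ≡ 407 (mod 527)
364^30 ≡ 280 (mod 527)
364^32 ≡ 188 (mod 527)
364^40 ≡ 373 (mod 527)
364^48 ≡ 171 (mod 527)
364^60 ≡ 404 (mod 527)
364^80 ≡ 1 (mod 527) ✓
The smallest such exponent is 80, so the order of 364 is 80.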